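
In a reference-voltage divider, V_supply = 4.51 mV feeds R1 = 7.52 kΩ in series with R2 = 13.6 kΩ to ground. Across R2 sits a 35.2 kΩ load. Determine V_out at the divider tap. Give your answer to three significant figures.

First combine the lower leg with the load: R2 ‖ R_L = 9.810 kΩ.
Voltage divider with the loaded lower leg: V_out = 4.51 × 9.810/(7.52 + 9.810) = 4.51 × 0.5661 = 2.553 mV.
(Unloaded it would be 2.90 mV; the load pulls it down.)

V_out ≈ 2.55 mV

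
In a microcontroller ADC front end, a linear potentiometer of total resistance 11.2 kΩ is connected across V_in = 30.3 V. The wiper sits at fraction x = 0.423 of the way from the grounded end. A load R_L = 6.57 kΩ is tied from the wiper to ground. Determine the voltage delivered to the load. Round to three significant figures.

The pot divides into 6.462 kΩ above the wiper and 4.738 kΩ below.
(x·R_p) ‖ R_L = 2.753 kΩ.
Then V_out = V_in · 2.753/(6.462 + 2.753) = 9.051 V.
(Unloaded: V_out = x·V_in = 12.8 V.)

V_out ≈ 9.05 V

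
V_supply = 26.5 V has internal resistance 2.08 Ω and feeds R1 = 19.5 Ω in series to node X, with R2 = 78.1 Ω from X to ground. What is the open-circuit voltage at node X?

R1' = 2.08 + 19.5 = 21.58 Ω (source resistance + R1).
V_th is the unloaded tap voltage: V_supply · R2/(R1'+R2) = 26.5 × 0.7835 = 20.76 V.

V_th ≈ 20.8 V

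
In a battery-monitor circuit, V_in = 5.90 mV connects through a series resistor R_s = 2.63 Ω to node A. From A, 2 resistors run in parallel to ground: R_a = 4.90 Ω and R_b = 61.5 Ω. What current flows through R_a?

Parallel bank: R_p = 1/(1/4.90 + 1/61.5) = 4.538 Ω.
V_A by voltage divider: V_A = 5.90 × 4.538/(2.63 + 4.538) = 3.735 mV.
I(R_a) = V_A / R_a = 3.735/4.90 = 0.7623 mA.
(Check via current divider: I_total = 0.8231 mA; share G_k/ΣG = 0.9262 → same result.)

I ≈ 0.762 mA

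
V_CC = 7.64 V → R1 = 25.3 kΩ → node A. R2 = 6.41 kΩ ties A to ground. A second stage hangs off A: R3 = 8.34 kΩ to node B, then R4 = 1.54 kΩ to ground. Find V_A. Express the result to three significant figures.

Looking into the second stage from A: R3 + R4 = 9.880 kΩ appears in parallel with R2.
Effective lower resistance at A: R2 ‖ 9.880 = 3.888 kΩ.
So V_A = 7.64 × 0.1332 = 1.018 V.

V_A ≈ 1.02 V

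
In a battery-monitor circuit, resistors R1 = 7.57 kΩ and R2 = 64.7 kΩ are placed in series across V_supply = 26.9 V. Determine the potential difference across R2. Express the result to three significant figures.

V ≈ 24.1 V

Series total: ΣR = 7.57 + 64.7 = 72.27 kΩ.
By the voltage-divider rule, V = 26.9 × 64.70/72.27 = 24.08 V.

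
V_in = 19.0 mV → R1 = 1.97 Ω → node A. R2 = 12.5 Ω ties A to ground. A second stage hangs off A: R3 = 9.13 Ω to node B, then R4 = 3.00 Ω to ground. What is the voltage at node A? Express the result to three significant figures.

V_A ≈ 14.4 mV

The second stage (R3 + R4 = 12.13 Ω) loads node A in parallel with R2.
Effective lower resistance at A: R2 ‖ 12.13 = 6.156 Ω.
So V_A = 19.0 × 0.7576 = 14.39 mV.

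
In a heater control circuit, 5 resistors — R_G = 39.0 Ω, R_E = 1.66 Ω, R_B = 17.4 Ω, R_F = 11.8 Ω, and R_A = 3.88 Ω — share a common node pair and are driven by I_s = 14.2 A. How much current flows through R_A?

Total conductance ΣG = 1/39.0 + 1/1.66 + 1/17.4 + 1/11.8 + 1/3.88 = 1.028 (units of 1/Ω).
By the current-divider rule, I = I_s · G_k/ΣG = 14.2 × 0.2507 = 3.560 A.

I ≈ 3.56 A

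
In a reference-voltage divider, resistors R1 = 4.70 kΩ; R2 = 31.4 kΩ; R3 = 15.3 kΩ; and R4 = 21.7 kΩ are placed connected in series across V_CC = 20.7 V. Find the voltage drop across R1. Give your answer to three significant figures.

V ≈ 1.33 V

ΣR = 4.70 + 31.4 + 15.3 + 21.7 = 73.10 kΩ.
Voltage divider: V = V_CC · (4.700 / 73.10) = 20.7 × 0.06430 = 1.331 V.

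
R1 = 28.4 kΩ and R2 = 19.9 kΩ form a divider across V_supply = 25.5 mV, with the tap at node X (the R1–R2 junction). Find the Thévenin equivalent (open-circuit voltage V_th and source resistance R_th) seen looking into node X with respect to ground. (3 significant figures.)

V_th is the unloaded tap voltage: V_supply · R2/(R1+R2) = 25.5 × 0.4120 = 10.51 mV.
With V_supply suppressed (replaced by a short), R_th = R1 ‖ R2 = (28.40 × 19.9)/(28.40 + 19.9) = 11.70 kΩ.

V_th ≈ 10.5 mV, R_th ≈ 11.7 kΩ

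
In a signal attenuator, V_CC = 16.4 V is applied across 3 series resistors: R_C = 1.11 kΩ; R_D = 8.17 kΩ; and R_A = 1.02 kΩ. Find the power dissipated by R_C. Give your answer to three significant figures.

P ≈ 2.81 mW

Series current I = V_CC/ΣR = 16.4/10.30 = 1.592 mA.
P = I²R = 2.535 × 1.11 = 2.814 mW.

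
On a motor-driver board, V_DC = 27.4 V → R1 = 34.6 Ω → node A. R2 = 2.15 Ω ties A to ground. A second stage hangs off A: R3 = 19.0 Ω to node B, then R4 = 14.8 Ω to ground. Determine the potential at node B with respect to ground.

The second stage (R3 + R4 = 33.80 Ω) loads node A in parallel with R2.
Effective lower resistance at A: R2 ‖ 33.80 = 2.021 Ω.
V_A = 27.4 × 2.021/(34.6 + 2.021) = 1.512 V.
Then the unloaded second divider: V_B = V_A × R4/(R3+R4) = 1.512 × 0.4379 = 0.6622 V.

V_B ≈ 0.662 V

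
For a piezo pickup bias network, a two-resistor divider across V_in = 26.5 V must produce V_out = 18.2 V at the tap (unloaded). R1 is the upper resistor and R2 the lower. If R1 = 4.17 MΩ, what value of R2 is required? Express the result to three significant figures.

V_out/V_in = R2/(R1+R2) = 0.6868.
So R2 = R1 · V_out/(V_in − V_out) = 4.17 × 18.2/(26.5 − 18.2) = 4.17 × 2.193 = 9.144 MΩ.

R2 ≈ 9.14 MΩ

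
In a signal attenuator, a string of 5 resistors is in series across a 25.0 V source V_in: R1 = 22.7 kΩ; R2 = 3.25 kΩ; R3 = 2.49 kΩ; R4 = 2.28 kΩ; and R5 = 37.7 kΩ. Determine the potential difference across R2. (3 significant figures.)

ΣR = 22.7 + 3.25 + 2.49 + 2.28 + 37.7 = 68.42 kΩ.
Voltage divider: V = V_in · (3.250 / 68.42) = 25.0 × 0.04750 = 1.188 V.

V ≈ 1.19 V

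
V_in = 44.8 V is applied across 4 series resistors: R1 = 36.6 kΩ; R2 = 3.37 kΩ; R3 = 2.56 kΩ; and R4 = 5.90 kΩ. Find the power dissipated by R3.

P ≈ 2.19 mW

The common current is I = 44.8/48.43 = 0.9250 mA.
P = I²R = 0.8557 × 2.56 = 2.191 mW.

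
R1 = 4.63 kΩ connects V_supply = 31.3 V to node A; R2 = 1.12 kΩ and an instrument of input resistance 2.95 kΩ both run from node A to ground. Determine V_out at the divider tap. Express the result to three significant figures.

First combine the lower leg with the load: R2 ‖ R_L = 0.8118 kΩ.
Then V_out = V_supply · R2'/(R1 + R2') = 31.3 × 0.8118/5.442 = 4.669 V.
(Unloaded it would be 6.10 V; the load pulls it down.)

V_out ≈ 4.67 V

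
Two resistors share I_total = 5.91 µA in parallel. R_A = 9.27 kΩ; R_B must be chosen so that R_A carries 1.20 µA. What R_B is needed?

The fraction through R_A equals R_B/(R_A+R_B).
With f = 0.2030, R_B = R_A · f/(1−f) = 9.27 × 0.2548 = 2.362 kΩ.

R_B ≈ 2.36 kΩ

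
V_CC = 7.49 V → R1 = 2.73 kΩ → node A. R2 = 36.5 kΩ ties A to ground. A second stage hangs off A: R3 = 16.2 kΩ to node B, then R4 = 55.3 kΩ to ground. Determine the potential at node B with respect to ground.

V_B ≈ 5.20 V

The second stage (R3 + R4 = 71.50 kΩ) loads node A in parallel with R2.
R2 ‖ (R3+R4) = 24.16 kΩ.
So V_A = 7.49 × 0.8985 = 6.730 V.
Stage 2 is unloaded, so V_B = V_A · R4/(R3+R4) = 6.730 × 55.3/71.50 = 5.205 V.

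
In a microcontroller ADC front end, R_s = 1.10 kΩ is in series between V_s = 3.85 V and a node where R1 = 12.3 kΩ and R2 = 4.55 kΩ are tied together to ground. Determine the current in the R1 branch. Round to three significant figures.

I ≈ 0.235 mA

Parallel bank: R_p = 1/(1/12.3 + 1/4.55) = 3.321 kΩ.
V_A = 3.85 × 3.321/4.421 = 2.892 V.
I(R1) = V_A / R1 = 2.892/12.3 = 0.2351 mA.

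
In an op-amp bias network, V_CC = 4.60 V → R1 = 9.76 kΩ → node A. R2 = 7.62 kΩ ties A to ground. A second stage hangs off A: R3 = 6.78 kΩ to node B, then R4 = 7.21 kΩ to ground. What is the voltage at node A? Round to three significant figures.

The second stage (R3 + R4 = 13.99 kΩ) loads node A in parallel with R2.
Effective lower resistance at A: R2 ‖ 13.99 = 4.933 kΩ.
First divider: V_A = V_CC · 4.933/(9.76 + 4.933) = 1.544 V.

V_A ≈ 1.54 V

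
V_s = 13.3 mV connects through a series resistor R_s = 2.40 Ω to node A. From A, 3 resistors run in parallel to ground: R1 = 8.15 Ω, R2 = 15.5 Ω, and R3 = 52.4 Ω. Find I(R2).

I ≈ 0.574 mA

Parallel bank: R_p = 1/(1/8.15 + 1/15.5 + 1/52.4) = 4.847 Ω.
Node voltage V_A = V_s · R_p/(R_s + R_p) = 13.3 × 0.6688 = 8.896 mV.
I(R2) = V_A / R2 = 8.896/15.5 = 0.5739 mA.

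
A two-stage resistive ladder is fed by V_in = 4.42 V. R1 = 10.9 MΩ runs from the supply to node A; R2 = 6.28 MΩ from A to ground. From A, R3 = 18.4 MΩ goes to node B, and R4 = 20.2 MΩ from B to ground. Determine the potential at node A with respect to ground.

Node A sees R2 in parallel with the series input of stage 2, R3 + R4 = 38.60 MΩ.
Effective lower resistance at A: R2 ‖ 38.60 = 5.401 MΩ.
So V_A = 4.42 × 0.3313 = 1.465 V.

V_A ≈ 1.46 V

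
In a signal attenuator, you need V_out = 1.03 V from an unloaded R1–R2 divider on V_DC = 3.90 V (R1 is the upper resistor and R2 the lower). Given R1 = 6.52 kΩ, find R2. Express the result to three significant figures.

R2 ≈ 2.34 kΩ

V_out/V_DC = R2/(R1+R2) = 0.2641.
Rearranging, R2 = R1·k/(1−k) = 6.52 × 0.3589 = 2.340 kΩ.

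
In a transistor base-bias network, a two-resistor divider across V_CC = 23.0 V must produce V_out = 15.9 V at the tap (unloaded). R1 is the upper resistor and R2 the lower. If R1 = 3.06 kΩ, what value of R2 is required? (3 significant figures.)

R2 ≈ 6.85 kΩ

V_out/V_CC = R2/(R1+R2) = 0.6913.
R2 = R1 · 0.6913/(1 − 0.6913) = 6.853 kΩ.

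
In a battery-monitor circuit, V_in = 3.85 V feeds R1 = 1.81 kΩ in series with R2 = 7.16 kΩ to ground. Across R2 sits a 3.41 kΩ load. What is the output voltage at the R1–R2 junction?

V_out ≈ 2.16 V

First combine the lower leg with the load: R2 ‖ R_L = 2.310 kΩ.
Then V_out = V_in · R2'/(R1 + R2') = 3.85 × 2.310/4.120 = 2.159 V.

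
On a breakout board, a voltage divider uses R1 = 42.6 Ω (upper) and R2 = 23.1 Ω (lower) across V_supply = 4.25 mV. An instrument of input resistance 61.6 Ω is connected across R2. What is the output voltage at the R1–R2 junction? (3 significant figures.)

V_out ≈ 1.20 mV

First combine the lower leg with the load: R2 ‖ R_L = 16.80 Ω.
Voltage divider with the loaded lower leg: V_out = 4.25 × 16.80/(42.6 + 16.80) = 4.25 × 0.2828 = 1.202 mV.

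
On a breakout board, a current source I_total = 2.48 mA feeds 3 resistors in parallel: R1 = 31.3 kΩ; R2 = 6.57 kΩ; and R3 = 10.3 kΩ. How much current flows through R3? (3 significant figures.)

Total conductance ΣG = 1/31.3 + 1/6.57 + 1/10.3 = 0.2812 (units of 1/kΩ).
By the current-divider rule, I = I_total · G_k/ΣG = 2.48 × 0.3452 = 0.8561 mA.

I ≈ 0.856 mA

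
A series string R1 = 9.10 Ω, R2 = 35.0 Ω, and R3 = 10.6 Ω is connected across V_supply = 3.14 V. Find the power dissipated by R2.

P ≈ 0.115 W

The common current is I = 3.14/54.70 = 0.05740 A.
P(R2) = I²·R2 = (0.05740)² × 35.0 = 0.1153 W.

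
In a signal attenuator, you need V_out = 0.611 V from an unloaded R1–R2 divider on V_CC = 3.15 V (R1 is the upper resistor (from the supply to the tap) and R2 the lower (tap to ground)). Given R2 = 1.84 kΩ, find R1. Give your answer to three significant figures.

V_out/V_CC = R2/(R1+R2) = 0.1940.
Rearranging, R1 = R2·(1−k)/k = 1.84 × 4.155 = 7.646 kΩ.

R1 ≈ 7.65 kΩ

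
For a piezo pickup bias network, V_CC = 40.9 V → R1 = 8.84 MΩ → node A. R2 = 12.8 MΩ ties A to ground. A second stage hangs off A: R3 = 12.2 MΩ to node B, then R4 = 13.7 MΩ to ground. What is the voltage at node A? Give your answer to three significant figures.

The second stage (R3 + R4 = 25.90 MΩ) loads node A in parallel with R2.
Effective lower resistance at A: R2 ‖ 25.90 = 8.566 MΩ.
So V_A = 40.9 × 0.4921 = 20.13 V.

V_A ≈ 20.1 V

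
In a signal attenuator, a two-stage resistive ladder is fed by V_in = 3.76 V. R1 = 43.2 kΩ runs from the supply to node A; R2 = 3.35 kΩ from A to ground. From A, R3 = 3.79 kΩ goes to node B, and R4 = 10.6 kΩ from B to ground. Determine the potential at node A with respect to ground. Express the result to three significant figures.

V_A ≈ 0.223 V

Node A sees R2 in parallel with the series input of stage 2, R3 + R4 = 14.39 kΩ.
Effective lower resistance at A: R2 ‖ 14.39 = 2.717 kΩ.
V_A = 3.76 × 2.717/(43.2 + 2.717) = 0.2225 V.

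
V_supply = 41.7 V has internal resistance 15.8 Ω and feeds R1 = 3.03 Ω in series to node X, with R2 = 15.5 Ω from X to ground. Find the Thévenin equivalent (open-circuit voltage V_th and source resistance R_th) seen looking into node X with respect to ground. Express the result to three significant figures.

R1' = 15.8 + 3.03 = 18.83 Ω (source resistance + R1).
V_th is the unloaded tap voltage: V_supply · R2/(R1'+R2) = 41.7 × 0.4515 = 18.83 V.
Zeroing V_supply shorts the top of R1' to ground, so R_th = R1' ‖ R2 = 8.502 Ω.

V_th ≈ 18.8 V, R_th ≈ 8.50 Ω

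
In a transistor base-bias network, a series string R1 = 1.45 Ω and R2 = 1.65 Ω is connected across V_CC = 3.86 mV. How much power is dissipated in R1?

P ≈ 2.25 µW

Series current I = V_CC/ΣR = 3.86/3.100 = 1.245 mA.
V(R1) = I·R = 1.805 mV; P = V·I = 1.805 × 1.245 = 2.248 µW.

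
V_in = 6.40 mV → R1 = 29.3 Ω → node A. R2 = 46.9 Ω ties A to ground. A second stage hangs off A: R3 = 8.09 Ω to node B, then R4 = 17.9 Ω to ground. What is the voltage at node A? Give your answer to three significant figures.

Node A sees R2 in parallel with the series input of stage 2, R3 + R4 = 25.99 Ω.
R2 ‖ (R3+R4) = 16.72 Ω.
So V_A = 6.40 × 0.3634 = 2.326 mV.

V_A ≈ 2.33 mV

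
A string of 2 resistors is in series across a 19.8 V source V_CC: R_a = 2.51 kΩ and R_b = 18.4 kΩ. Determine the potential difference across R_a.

ΣR = 2.51 + 18.4 = 20.91 kΩ.
Voltage divider: V = V_CC · (2.510 / 20.91) = 19.8 × 0.1200 = 2.377 V.

V ≈ 2.38 V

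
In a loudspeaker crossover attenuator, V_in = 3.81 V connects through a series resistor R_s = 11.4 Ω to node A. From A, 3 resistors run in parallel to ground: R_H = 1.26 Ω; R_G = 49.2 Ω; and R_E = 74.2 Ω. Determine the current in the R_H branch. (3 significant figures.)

Parallel bank: R_p = 1/(1/1.26 + 1/49.2 + 1/74.2) = 1.209 Ω.
V_A = 3.81 × 1.209/12.61 = 0.3652 V.
Branch current I = V_A/R_H = 0.3652/1.26 = 0.2898 A.
(Equivalently: I_total = 0.3022 A, then current-divider fraction G_k/ΣG = 0.9591.)

I ≈ 0.290 A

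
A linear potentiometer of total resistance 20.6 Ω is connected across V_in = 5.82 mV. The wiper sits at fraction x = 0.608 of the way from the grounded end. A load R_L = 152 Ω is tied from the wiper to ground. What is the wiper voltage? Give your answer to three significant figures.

V_out ≈ 3.43 mV

Split the track: R_lower = x·R_p = 12.52 Ω, R_upper = (1−x)·R_p = 8.075 Ω.
R_L loads the lower segment: effective lower R = 11.57 Ω.
Then V_out = V_in · 11.57/(8.075 + 11.57) = 3.428 mV.
(Unloaded: V_out = x·V_in = 3.54 mV.)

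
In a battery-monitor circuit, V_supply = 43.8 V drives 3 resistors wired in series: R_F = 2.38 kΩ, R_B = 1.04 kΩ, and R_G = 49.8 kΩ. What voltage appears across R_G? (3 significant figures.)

V ≈ 41.0 V

ΣR = 2.38 + 1.04 + 49.8 = 53.22 kΩ.
V = V_supply · R/ΣR = 43.8 × 0.9357 = 40.99 V.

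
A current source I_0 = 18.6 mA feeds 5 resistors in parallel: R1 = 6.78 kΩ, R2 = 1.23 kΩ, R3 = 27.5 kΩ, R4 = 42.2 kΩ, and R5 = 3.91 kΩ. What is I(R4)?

I ≈ 0.345 mA

Total conductance ΣG = 1/6.78 + 1/1.23 + 1/27.5 + 1/42.2 + 1/3.91 = 1.276 (units of 1/kΩ).
R4 takes the fraction G_k/ΣG = 0.02370/1.276 = 0.01857, so I = 18.6 × 0.01857 = 0.3453 mA.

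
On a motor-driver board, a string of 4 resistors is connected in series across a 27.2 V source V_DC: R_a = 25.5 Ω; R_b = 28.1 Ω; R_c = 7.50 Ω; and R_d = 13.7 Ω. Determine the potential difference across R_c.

V ≈ 2.73 V

ΣR = 25.5 + 28.1 + 7.50 + 13.7 = 74.80 Ω.
V = V_DC · R/ΣR = 27.2 × 0.1003 = 2.727 V.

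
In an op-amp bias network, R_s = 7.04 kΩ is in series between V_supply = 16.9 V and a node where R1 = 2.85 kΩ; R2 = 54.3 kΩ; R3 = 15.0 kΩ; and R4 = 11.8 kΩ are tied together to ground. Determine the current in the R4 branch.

Combine the parallel branches: R_p = (1/2.85 + 1/54.3 + 1/15.0 + 1/11.8)⁻¹ = 1.920 kΩ.
Node voltage V_A = V_supply · R_p/(R_s + R_p) = 16.9 × 0.2143 = 3.622 V.
Branch current I = V_A/R4 = 3.622/11.8 = 0.3070 mA.

I ≈ 0.307 mA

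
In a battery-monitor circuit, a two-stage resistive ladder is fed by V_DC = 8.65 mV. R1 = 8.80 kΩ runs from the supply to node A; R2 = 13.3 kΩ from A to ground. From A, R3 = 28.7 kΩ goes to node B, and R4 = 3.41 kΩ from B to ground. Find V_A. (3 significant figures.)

V_A ≈ 4.47 mV

The second stage (R3 + R4 = 32.11 kΩ) loads node A in parallel with R2.
Effective lower resistance at A: R2 ‖ 32.11 = 9.405 kΩ.
V_A = 8.65 × 9.405/(8.80 + 9.405) = 4.469 mV.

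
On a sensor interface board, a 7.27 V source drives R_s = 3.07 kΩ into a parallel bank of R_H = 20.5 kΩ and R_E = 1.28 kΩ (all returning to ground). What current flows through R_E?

I ≈ 1.60 mA

Equivalent of the parallel group: R_p = 1.205 kΩ.
Node voltage V_A = V_supply · R_p/(R_s + R_p) = 7.27 × 0.2818 = 2.049 V.
Branch current I = V_A/R_E = 2.049/1.28 = 1.601 mA.
(Equivalently: I_total = 1.701 mA, then current-divider fraction G_k/ΣG = 0.9412.)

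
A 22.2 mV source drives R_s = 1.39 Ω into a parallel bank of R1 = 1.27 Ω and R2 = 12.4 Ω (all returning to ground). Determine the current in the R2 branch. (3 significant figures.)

Combine the parallel branches: R_p = (1/1.27 + 1/12.4)⁻¹ = 1.152 Ω.
V_A by voltage divider: V_A = 22.2 × 1.152/(1.39 + 1.152) = 10.06 mV.
Branch current I = V_A/R2 = 10.06/12.4 = 0.8114 mA.

I ≈ 0.811 mA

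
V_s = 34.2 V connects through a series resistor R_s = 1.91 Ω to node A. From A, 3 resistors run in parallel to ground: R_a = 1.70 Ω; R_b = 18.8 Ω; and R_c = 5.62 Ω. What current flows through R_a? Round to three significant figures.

I ≈ 7.84 A

Parallel bank: R_p = 1/(1/1.70 + 1/18.8 + 1/5.62) = 1.220 Ω.
Node voltage V_A = V_s · R_p/(R_s + R_p) = 34.2 × 0.3899 = 13.33 V.
I(R_a) = V_A / R_a = 13.33/1.70 = 7.843 A.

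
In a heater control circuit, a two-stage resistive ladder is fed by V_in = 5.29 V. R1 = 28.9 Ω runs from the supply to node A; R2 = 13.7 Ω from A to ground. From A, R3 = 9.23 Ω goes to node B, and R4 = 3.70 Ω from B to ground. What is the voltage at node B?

Looking into the second stage from A: R3 + R4 = 12.93 Ω appears in parallel with R2.
R2 ‖ (R3+R4) = 6.652 Ω.
First divider: V_A = V_in · 6.652/(28.9 + 6.652) = 0.9898 V.
Stage 2 is unloaded, so V_B = V_A · R4/(R3+R4) = 0.9898 × 3.70/12.93 = 0.2832 V.

V_B ≈ 0.283 V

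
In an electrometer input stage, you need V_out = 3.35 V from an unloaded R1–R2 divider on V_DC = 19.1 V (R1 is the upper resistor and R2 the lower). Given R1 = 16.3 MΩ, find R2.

The divider ratio is R2/(R1+R2) = 3.35/19.1 = 0.1754.
R2 = R1 · 0.1754/(1 − 0.1754) = 3.467 MΩ.

R2 ≈ 3.47 MΩ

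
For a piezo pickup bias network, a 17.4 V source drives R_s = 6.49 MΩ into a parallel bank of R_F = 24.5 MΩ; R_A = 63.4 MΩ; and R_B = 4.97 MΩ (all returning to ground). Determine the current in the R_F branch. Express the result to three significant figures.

Equivalent of the parallel group: R_p = 3.879 MΩ.
V_A by voltage divider: V_A = 17.4 × 3.879/(6.49 + 3.879) = 6.509 V.
I(R_F) = V_A / R_F = 6.509/24.5 = 0.2657 µA.

I ≈ 0.266 µA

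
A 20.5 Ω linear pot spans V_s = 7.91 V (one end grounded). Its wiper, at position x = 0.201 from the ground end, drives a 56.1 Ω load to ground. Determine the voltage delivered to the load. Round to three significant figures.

The pot divides into 16.38 Ω above the wiper and 4.120 Ω below.
Lower segment in parallel with the load: 4.120 ‖ 56.1 = 3.839 Ω.
Loaded-divider output: V_out = 7.91 × 0.1899 = 1.502 V.
(Unloaded: V_out = x·V_s = 1.59 V.)

V_out ≈ 1.50 V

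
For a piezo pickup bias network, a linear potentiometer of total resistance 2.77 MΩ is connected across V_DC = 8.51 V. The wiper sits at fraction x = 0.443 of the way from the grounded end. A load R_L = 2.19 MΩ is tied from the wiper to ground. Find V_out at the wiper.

V_out ≈ 2.87 V

The pot divides into 1.543 MΩ above the wiper and 1.227 MΩ below.
Lower segment in parallel with the load: 1.227 ‖ 2.19 = 0.7864 MΩ.
Loaded-divider output: V_out = 8.51 × 0.3376 = 2.873 V.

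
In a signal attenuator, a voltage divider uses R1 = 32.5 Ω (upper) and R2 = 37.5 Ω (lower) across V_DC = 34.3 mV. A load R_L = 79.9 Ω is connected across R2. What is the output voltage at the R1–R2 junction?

The load sits in parallel with R2, giving an effective lower resistance R2' = R2·R_L/(R2+R_L) = 25.52 Ω.
Then V_out = V_DC · R2'/(R1 + R2') = 34.3 × 25.52/58.02 = 15.09 mV.

V_out ≈ 15.1 mV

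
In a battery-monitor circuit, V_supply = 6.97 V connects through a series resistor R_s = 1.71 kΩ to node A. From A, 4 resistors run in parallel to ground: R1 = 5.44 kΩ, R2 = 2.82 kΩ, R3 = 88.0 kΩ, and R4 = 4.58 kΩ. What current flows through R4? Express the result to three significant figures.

I ≈ 0.658 mA

Equivalent of the parallel group: R_p = 1.302 kΩ.
V_A by voltage divider: V_A = 6.97 × 1.302/(1.71 + 1.302) = 3.013 V.
I(R4) = V_A / R4 = 3.013/4.58 = 0.6578 mA.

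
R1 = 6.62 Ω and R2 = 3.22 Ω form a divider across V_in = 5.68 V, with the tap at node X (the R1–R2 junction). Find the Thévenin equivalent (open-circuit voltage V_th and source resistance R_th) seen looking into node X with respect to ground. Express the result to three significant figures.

V_th is the unloaded tap voltage: V_in · R2/(R1+R2) = 5.68 × 0.3272 = 1.859 V.
With V_in suppressed (replaced by a short), R_th = R1 ‖ R2 = (6.620 × 3.22)/(6.620 + 3.22) = 2.166 Ω.

V_th ≈ 1.86 V, R_th ≈ 2.17 Ω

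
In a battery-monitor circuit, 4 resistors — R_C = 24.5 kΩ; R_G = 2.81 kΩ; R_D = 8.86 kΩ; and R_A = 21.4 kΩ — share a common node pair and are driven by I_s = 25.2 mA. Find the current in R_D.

I ≈ 5.11 mA

ΣG = 1/24.5 + 1/2.81 + 1/8.86 + 1/21.4 = 0.5563.
R_D takes the fraction G_k/ΣG = 0.1129/0.5563 = 0.2029, so I = 25.2 × 0.2029 = 5.113 mA.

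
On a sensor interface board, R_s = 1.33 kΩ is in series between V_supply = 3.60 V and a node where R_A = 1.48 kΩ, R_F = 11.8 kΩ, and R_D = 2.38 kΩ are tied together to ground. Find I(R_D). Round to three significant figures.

I ≈ 0.589 mA

Combine the parallel branches: R_p = (1/1.48 + 1/11.8 + 1/2.38)⁻¹ = 0.8470 kΩ.
V_A = 3.60 × 0.8470/2.177 = 1.401 V.
I(R_D) = V_A / R_D = 1.401/2.38 = 0.5885 mA.
(Equivalently: I_total = 1.654 mA, then current-divider fraction G_k/ΣG = 0.3559.)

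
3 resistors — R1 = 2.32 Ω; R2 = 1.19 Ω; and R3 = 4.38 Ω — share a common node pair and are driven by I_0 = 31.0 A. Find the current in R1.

I ≈ 8.91 A

Total conductance ΣG = 1/2.32 + 1/1.19 + 1/4.38 = 1.500 (units of 1/Ω).
R1 takes the fraction G_k/ΣG = 0.4310/1.500 = 0.2874, so I = 31.0 × 0.2874 = 8.910 A.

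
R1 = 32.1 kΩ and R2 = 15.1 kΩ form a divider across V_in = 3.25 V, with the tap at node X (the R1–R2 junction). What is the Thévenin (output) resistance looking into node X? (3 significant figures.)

With V_in suppressed (replaced by a short), R_th = R1 ‖ R2 = (32.10 × 15.1)/(32.10 + 15.1) = 10.27 kΩ.

R_th ≈ 10.3 kΩ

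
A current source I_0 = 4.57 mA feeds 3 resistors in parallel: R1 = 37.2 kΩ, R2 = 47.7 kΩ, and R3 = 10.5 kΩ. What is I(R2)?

Total conductance ΣG = 1/37.2 + 1/47.7 + 1/10.5 = 0.1431 (units of 1/kΩ).
R2 takes the fraction G_k/ΣG = 0.02096/0.1431 = 0.1465, so I = 4.57 × 0.1465 = 0.6696 mA.

I ≈ 0.670 mA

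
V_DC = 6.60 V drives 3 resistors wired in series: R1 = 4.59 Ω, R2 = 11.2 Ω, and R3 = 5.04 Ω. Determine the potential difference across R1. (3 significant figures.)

Series total: ΣR = 4.59 + 11.2 + 5.04 = 20.83 Ω.
V = V_DC · R/ΣR = 6.60 × 0.2204 = 1.454 V.

V ≈ 1.45 V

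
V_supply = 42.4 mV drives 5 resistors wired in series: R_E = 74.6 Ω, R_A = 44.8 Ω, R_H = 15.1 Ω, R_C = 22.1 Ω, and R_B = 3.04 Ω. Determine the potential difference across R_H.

Series total: ΣR = 74.6 + 44.8 + 15.1 + 22.1 + 3.04 = 159.6 Ω.
By the voltage-divider rule, V = 42.4 × 15.10/159.6 = 4.011 mV.

V ≈ 4.01 mV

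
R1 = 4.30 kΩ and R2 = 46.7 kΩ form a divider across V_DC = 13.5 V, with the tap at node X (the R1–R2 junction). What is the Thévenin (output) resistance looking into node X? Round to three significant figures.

Zeroing V_DC shorts the top of R1 to ground, so R_th = R1 ‖ R2 = 3.937 kΩ.

R_th ≈ 3.94 kΩ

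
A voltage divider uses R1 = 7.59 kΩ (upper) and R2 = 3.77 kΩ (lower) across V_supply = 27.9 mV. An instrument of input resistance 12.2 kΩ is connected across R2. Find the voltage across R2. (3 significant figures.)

V_out ≈ 7.67 mV

R2 ‖ R_L = (3.77 × 12.2)/(3.77 + 12.2) = 2.880 kΩ.
Now apply the divider: V_out = 27.9 × 0.2751 = 7.675 mV.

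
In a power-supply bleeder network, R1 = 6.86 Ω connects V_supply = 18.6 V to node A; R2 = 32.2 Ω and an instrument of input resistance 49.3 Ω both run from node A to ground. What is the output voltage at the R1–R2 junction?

R2 ‖ R_L = (32.2 × 49.3)/(32.2 + 49.3) = 19.48 Ω.
Voltage divider with the loaded lower leg: V_out = 18.6 × 19.48/(6.86 + 19.48) = 18.6 × 0.7395 = 13.76 V.
(Unloaded it would be 15.3 V; the load pulls it down.)

V_out ≈ 13.8 V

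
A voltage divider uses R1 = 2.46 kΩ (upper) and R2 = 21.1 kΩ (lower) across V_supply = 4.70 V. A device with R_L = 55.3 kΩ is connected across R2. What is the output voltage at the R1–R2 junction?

First combine the lower leg with the load: R2 ‖ R_L = 15.27 kΩ.
Now apply the divider: V_out = 4.70 × 0.8613 = 4.048 V.

V_out ≈ 4.05 V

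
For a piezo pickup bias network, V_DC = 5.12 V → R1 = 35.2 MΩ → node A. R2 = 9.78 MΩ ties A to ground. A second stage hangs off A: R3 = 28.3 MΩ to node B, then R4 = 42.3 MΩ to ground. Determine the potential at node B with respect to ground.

Looking into the second stage from A: R3 + R4 = 70.60 MΩ appears in parallel with R2.
Effective lower resistance at A: R2 ‖ 70.60 = 8.590 MΩ.
So V_A = 5.12 × 0.1962 = 1.004 V.
V_B = V_A × 0.5992 = 0.6018 V.

V_B ≈ 0.602 V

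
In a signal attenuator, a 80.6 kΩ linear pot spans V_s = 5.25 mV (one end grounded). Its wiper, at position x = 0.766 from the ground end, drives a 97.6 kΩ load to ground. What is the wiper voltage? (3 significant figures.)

Split the track: R_lower = x·R_p = 61.74 kΩ, R_upper = (1−x)·R_p = 18.86 kΩ.
R_L loads the lower segment: effective lower R = 37.82 kΩ.
Loaded-divider output: V_out = 5.25 × 0.6672 = 3.503 mV.

V_out ≈ 3.50 mV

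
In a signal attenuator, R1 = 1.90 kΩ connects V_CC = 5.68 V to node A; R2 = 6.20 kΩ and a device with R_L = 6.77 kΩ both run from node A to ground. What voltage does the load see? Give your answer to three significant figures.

First combine the lower leg with the load: R2 ‖ R_L = 3.236 kΩ.
Voltage divider with the loaded lower leg: V_out = 5.68 × 3.236/(1.90 + 3.236) = 5.68 × 0.6301 = 3.579 V.

V_out ≈ 3.58 V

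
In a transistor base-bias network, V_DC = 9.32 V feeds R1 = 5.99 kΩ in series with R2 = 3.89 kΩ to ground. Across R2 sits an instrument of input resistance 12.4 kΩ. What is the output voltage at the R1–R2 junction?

The load sits in parallel with R2, giving an effective lower resistance R2' = R2·R_L/(R2+R_L) = 2.961 kΩ.
Now apply the divider: V_out = 9.32 × 0.3308 = 3.083 V.
(Unloaded it would be 3.67 V; the load pulls it down.)

V_out ≈ 3.08 V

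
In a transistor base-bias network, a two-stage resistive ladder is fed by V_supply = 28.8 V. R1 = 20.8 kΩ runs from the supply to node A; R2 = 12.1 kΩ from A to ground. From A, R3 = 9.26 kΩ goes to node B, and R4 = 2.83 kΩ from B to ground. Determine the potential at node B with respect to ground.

The second stage (R3 + R4 = 12.09 kΩ) loads node A in parallel with R2.
R2 ‖ (R3+R4) = 6.047 kΩ.
V_A = 28.8 × 6.047/(20.8 + 6.047) = 6.487 V.
Stage 2 is unloaded, so V_B = V_A · R4/(R3+R4) = 6.487 × 2.83/12.09 = 1.519 V.

V_B ≈ 1.52 V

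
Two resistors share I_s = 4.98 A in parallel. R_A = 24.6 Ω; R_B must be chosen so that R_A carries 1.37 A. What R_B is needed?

The fraction through R_A equals R_B/(R_A+R_B).
With f = 0.2751, R_B = R_A · f/(1−f) = 24.6 × 0.3795 = 9.336 Ω.

R_B ≈ 9.34 Ω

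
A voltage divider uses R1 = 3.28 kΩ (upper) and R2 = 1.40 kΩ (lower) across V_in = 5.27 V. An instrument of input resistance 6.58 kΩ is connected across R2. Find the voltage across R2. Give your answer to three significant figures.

The load sits in parallel with R2, giving an effective lower resistance R2' = R2·R_L/(R2+R_L) = 1.154 kΩ.
Voltage divider with the loaded lower leg: V_out = 5.27 × 1.154/(3.28 + 1.154) = 5.27 × 0.2603 = 1.372 V.

V_out ≈ 1.37 V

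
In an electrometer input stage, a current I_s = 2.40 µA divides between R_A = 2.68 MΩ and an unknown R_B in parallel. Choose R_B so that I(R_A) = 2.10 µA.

In a two-way split, I_A/I_s = R_B/(R_A + R_B).
With f = 0.8750, R_B = R_A · f/(1−f) = 2.68 × 7.000 = 18.76 MΩ.

R_B ≈ 18.8 MΩ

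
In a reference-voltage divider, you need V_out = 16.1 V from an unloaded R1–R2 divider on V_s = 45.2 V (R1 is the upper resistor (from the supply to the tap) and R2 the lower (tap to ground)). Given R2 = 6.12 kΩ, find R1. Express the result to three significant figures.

V_out/V_s = R2/(R1+R2) = 0.3562.
Rearranging, R1 = R2·(1−k)/k = 6.12 × 1.807 = 11.06 kΩ.

R1 ≈ 11.1 kΩ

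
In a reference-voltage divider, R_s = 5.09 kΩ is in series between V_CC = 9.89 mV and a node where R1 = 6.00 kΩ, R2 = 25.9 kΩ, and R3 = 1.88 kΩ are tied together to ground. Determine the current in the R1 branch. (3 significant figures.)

I ≈ 0.347 µA

Combine the parallel branches: R_p = (1/6.00 + 1/25.9 + 1/1.88)⁻¹ = 1.356 kΩ.
V_A by voltage divider: V_A = 9.89 × 1.356/(5.09 + 1.356) = 2.081 mV.
Branch current I = V_A/R1 = 2.081/6.00 = 0.3468 µA.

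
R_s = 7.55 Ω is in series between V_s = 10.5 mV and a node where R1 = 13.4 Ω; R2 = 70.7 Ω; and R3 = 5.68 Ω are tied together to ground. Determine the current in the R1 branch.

I ≈ 0.261 mA

Equivalent of the parallel group: R_p = 3.776 Ω.
Node voltage V_A = V_s · R_p/(R_s + R_p) = 10.5 × 0.3334 = 3.501 mV.
I(R1) = V_A / R1 = 3.501/13.4 = 0.2612 mA.
(Equivalently: I_total = 0.9271 mA, then current-divider fraction G_k/ΣG = 0.2818.)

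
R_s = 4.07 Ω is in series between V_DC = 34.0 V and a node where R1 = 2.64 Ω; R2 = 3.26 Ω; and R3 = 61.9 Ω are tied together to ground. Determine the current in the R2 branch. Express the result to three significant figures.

I ≈ 2.70 A

Equivalent of the parallel group: R_p = 1.425 Ω.
Node voltage V_A = V_DC · R_p/(R_s + R_p) = 34.0 × 0.2593 = 8.818 V.
Branch current I = V_A/R2 = 8.818/3.26 = 2.705 A.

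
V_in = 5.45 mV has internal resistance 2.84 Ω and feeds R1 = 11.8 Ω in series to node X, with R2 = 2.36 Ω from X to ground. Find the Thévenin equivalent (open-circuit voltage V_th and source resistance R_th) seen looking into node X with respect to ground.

V_th ≈ 0.757 mV, R_th ≈ 2.03 Ω

R1' = 2.84 + 11.8 = 14.64 Ω (source resistance + R1).
V_th is the unloaded tap voltage: V_in · R2/(R1'+R2) = 5.45 × 0.1388 = 0.7566 mV.
Zeroing V_in shorts the top of R1' to ground, so R_th = R1' ‖ R2 = 2.032 Ω.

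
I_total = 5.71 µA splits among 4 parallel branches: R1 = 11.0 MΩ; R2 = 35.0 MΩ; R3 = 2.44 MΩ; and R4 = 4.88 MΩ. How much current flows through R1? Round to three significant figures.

ΣG = 1/11.0 + 1/35.0 + 1/2.44 + 1/4.88 = 0.7342.
R1 takes the fraction G_k/ΣG = 0.09091/0.7342 = 0.1238, so I = 5.71 × 0.1238 = 0.7070 µA.

I ≈ 0.707 µA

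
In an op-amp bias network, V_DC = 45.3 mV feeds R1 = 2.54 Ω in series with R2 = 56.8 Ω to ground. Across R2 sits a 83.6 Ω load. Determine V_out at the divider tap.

V_out ≈ 42.1 mV

R2 ‖ R_L = (56.8 × 83.6)/(56.8 + 83.6) = 33.82 Ω.
Then V_out = V_DC · R2'/(R1 + R2') = 45.3 × 33.82/36.36 = 42.14 mV.
(Unloaded it would be 43.4 mV; the load pulls it down.)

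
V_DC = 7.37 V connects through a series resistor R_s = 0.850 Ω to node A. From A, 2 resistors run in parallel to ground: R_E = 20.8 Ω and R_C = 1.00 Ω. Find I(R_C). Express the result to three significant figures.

I ≈ 3.90 A

Equivalent of the parallel group: R_p = 0.9541 Ω.
Node voltage V_A = V_DC · R_p/(R_s + R_p) = 7.37 × 0.5289 = 3.898 V.
Branch current I = V_A/R_C = 3.898/1.00 = 3.898 A.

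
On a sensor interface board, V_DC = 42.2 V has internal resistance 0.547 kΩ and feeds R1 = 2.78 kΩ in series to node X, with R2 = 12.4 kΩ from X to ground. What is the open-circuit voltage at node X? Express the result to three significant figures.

V_th ≈ 33.3 V

R1' = 0.547 + 2.78 = 3.327 kΩ (source resistance + R1).
With X open, the divider is unloaded: V_th = 42.2 × 12.4/15.73 = 33.27 V.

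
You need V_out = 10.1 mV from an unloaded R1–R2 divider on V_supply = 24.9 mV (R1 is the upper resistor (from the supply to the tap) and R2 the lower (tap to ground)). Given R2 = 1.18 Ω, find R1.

R1 ≈ 1.73 Ω

Required fraction k = V_out/V_supply = 0.4056.
R1 = R2·(1/k − 1) = 1.18 × 1.465 = 1.729 Ω.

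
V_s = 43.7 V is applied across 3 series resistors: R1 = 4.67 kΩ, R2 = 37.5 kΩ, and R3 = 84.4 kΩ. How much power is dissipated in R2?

ΣR = 126.6 kΩ → I = 43.7/126.6 = 0.3453 mA.
V(R2) = I·R = 12.95 V; P = V·I = 12.95 × 0.3453 = 4.470 mW.

P ≈ 4.47 mW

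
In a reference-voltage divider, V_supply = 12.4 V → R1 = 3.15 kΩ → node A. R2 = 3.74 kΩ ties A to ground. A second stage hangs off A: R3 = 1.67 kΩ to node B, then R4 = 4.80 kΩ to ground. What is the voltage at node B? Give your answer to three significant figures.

V_B ≈ 3.95 V

Looking into the second stage from A: R3 + R4 = 6.470 kΩ appears in parallel with R2.
R2 ‖ (R3+R4) = 2.370 kΩ.
So V_A = 12.4 × 0.4293 = 5.324 V.
V_B = V_A × 0.7419 = 3.950 V.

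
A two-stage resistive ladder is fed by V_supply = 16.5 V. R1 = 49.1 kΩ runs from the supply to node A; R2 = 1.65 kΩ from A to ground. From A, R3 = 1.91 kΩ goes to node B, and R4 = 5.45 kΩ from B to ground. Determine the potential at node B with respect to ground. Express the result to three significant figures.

V_B ≈ 0.326 V

Looking into the second stage from A: R3 + R4 = 7.360 kΩ appears in parallel with R2.
Effective lower resistance at A: R2 ‖ 7.360 = 1.348 kΩ.
So V_A = 16.5 × 0.02672 = 0.4408 V.
Stage 2 is unloaded, so V_B = V_A · R4/(R3+R4) = 0.4408 × 5.45/7.360 = 0.3264 V.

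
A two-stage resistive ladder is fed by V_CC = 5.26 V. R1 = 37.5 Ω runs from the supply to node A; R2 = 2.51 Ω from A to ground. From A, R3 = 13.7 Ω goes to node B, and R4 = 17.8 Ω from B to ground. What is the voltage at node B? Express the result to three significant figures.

V_B ≈ 0.174 V

Looking into the second stage from A: R3 + R4 = 31.50 Ω appears in parallel with R2.
Effective lower resistance at A: R2 ‖ 31.50 = 2.325 Ω.
V_A = 5.26 × 2.325/(37.5 + 2.325) = 0.3071 V.
V_B = V_A × 0.5651 = 0.1735 V.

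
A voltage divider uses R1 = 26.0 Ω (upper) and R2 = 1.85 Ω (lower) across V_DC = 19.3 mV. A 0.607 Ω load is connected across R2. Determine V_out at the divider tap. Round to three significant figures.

First combine the lower leg with the load: R2 ‖ R_L = 0.4570 Ω.
Voltage divider with the loaded lower leg: V_out = 19.3 × 0.4570/(26.0 + 0.4570) = 19.3 × 0.01727 = 0.3334 mV.

V_out ≈ 0.333 mV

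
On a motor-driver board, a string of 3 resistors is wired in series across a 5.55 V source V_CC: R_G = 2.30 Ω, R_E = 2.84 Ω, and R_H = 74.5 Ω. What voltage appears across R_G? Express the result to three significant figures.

V ≈ 0.160 V

Total series resistance ΣR = 2.30 + 2.84 + 74.5 = 79.64 Ω.
V = V_CC · R/ΣR = 5.55 × 0.02888 = 0.1603 V.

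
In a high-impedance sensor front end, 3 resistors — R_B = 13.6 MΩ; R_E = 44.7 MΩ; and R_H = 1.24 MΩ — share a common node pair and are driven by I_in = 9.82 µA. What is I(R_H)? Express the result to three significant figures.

I ≈ 8.78 µA

ΣG = 1/13.6 + 1/44.7 + 1/1.24 = 0.9024.
Current divider: I(R_H) = I_in · G_k/ΣG = 9.82 × (0.8065/0.9024) = 9.82 × 0.8937 = 8.776 µA.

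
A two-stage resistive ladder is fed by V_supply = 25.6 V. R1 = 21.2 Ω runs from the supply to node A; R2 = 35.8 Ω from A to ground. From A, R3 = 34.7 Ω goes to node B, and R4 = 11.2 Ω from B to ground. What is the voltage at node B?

Looking into the second stage from A: R3 + R4 = 45.90 Ω appears in parallel with R2.
R2 ‖ (R3+R4) = 20.11 Ω.
V_A = 25.6 × 20.11/(21.2 + 20.11) = 12.46 V.
V_B = V_A × 0.2440 = 3.041 V.

V_B ≈ 3.04 V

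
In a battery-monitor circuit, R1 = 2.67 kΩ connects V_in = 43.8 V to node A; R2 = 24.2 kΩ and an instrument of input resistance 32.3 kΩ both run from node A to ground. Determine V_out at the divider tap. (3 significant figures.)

V_out ≈ 36.7 V

First combine the lower leg with the load: R2 ‖ R_L = 13.83 kΩ.
Voltage divider with the loaded lower leg: V_out = 43.8 × 13.83/(2.67 + 13.83) = 43.8 × 0.8382 = 36.71 V.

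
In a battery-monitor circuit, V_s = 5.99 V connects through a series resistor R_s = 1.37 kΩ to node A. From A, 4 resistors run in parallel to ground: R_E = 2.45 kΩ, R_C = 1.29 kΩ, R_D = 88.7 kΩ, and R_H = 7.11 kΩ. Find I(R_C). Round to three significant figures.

Equivalent of the parallel group: R_p = 0.7489 kΩ.
Node voltage V_A = V_s · R_p/(R_s + R_p) = 5.99 × 0.3534 = 2.117 V.
I(R_C) = V_A / R_C = 2.117/1.29 = 1.641 mA.
(Equivalently: I_total = 2.827 mA, then current-divider fraction G_k/ΣG = 0.5805.)

I ≈ 1.64 mA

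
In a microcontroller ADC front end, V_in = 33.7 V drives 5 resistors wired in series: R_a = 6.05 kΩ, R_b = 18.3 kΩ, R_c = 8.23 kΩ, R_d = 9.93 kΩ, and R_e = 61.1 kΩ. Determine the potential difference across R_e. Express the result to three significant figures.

V ≈ 19.9 V

Total series resistance ΣR = 6.05 + 18.3 + 8.23 + 9.93 + 61.1 = 103.6 kΩ.
By the voltage-divider rule, V = 33.7 × 61.10/103.6 = 19.87 V.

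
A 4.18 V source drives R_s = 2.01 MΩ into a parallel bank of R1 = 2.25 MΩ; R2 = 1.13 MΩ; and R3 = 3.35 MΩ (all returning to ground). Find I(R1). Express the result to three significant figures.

I ≈ 0.435 µA

Parallel bank: R_p = 1/(1/2.25 + 1/1.13 + 1/3.35) = 0.6143 MΩ.
V_A = 4.18 × 0.6143/2.624 = 0.9784 V.
Branch current I = V_A/R1 = 0.9784/2.25 = 0.4349 µA.
(Check via current divider: I_total = 1.593 µA; share G_k/ΣG = 0.2730 → same result.)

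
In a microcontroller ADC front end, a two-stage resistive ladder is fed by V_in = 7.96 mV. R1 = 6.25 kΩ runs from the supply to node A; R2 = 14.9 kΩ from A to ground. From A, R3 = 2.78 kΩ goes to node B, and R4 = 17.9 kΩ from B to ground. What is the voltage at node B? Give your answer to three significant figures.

Looking into the second stage from A: R3 + R4 = 20.68 kΩ appears in parallel with R2.
Effective lower resistance at A: R2 ‖ 20.68 = 8.660 kΩ.
First divider: V_A = V_in · 8.660/(6.25 + 8.660) = 4.623 mV.
Stage 2 is unloaded, so V_B = V_A · R4/(R3+R4) = 4.623 × 17.9/20.68 = 4.002 mV.

V_B ≈ 4.00 mV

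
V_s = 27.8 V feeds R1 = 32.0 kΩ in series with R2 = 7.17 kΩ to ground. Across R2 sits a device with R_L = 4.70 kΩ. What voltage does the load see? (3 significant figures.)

First combine the lower leg with the load: R2 ‖ R_L = 2.839 kΩ.
Then V_out = V_s · R2'/(R1 + R2') = 27.8 × 2.839/34.84 = 2.265 V.

V_out ≈ 2.27 V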